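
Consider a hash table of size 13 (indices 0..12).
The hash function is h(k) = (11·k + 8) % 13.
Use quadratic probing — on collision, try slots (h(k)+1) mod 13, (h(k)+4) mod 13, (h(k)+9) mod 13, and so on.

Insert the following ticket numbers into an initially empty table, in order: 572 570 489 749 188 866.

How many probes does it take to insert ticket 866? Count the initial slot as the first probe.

4

572: h=8 => slot 8
570: h=12 => slot 12
489: h=5 => slot 5
749: h=5, probe 5,6 => slot 6
188: h=9 => slot 9
866: h=5, probe 5,6,9,1 => slot 1
Table: [∅, 866, ∅, ∅, ∅, 489, 749, ∅, 572, 188, ∅, ∅, 570]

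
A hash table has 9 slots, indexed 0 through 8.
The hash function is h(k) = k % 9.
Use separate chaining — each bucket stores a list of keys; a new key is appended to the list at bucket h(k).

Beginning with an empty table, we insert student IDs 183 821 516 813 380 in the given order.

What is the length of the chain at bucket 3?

3

Insert 183: h=3, bucket 3 empty -> new chain.
Insert 821: h=2, bucket 2 empty -> new chain.
Insert 516: h=3, bucket 3 nonempty -> append to chain.
Insert 813: h=3, bucket 3 nonempty -> append to chain.
Insert 380: h=2, bucket 2 nonempty -> append to chain.
Final buckets:
0: .
1: .
2: 821 -> 380
3: 183 -> 516 -> 813
4: .
5: .
6: .
7: .
8: .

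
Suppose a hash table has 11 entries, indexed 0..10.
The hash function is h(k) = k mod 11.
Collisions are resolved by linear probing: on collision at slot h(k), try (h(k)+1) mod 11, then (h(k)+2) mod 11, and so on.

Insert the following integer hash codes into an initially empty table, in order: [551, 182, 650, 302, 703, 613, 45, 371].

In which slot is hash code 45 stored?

3

Insert 551: h=1, slot 1 empty → index 1.
Insert 182: h=6, slot 6 empty → index 6.
Insert 650: h=1, slot 1 occupied → index 2.
Insert 302: h=5, slot 5 empty → index 5.
Insert 703: h=10, slot 10 empty → index 10.
Insert 613: h=8, slot 8 empty → index 8.
Insert 45: h=1, slots 1,2 occupied → index 3.
Insert 371: h=8, slot 8 occupied → index 9.
Table: [∅, 551, 650, 45, ∅, 302, 182, ∅, 613, 371, 703]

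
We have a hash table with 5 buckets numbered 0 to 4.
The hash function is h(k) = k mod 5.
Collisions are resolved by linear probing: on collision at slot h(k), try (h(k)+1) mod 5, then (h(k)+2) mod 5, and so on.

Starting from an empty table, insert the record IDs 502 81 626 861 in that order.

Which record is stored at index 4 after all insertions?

861

502: h=2 -> slot 2
81: h=1 -> slot 1
626: h=1, probe 1,2,3 -> slot 3
861: h=1, probe 1,2,3,4 -> slot 4
Table: [∅, 81, 502, 626, 861]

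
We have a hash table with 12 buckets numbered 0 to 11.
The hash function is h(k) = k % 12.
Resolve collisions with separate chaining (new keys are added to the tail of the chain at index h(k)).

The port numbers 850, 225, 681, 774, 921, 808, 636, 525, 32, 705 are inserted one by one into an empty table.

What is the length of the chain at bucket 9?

850 -> bucket 10
225 -> bucket 9
681 -> bucket 9 (collision)
774 -> bucket 6
921 -> bucket 9 (collision)
808 -> bucket 4
636 -> bucket 0
525 -> bucket 9 (collision)
32 -> bucket 8
705 -> bucket 9 (collision)
Final buckets:
0: 636
1: -
2: -
3: -
4: 808
5: -
6: 774
7: -
8: 32
9: 225 -> 681 -> 921 -> 525 -> 705
10: 850
11: -

5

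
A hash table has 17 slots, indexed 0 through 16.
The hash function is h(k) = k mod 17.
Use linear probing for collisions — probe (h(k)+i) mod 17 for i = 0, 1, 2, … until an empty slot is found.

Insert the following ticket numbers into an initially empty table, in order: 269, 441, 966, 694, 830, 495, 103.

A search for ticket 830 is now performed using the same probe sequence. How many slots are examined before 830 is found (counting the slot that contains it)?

269 hashes to 14; slot 14 is free -> place at 14.
441 hashes to 16; slot 16 is free -> place at 16.
966 hashes to 14; 14 taken -> place at 15.
694 hashes to 14; 14,15,16 taken -> place at 0.
830 hashes to 14; 14,15,16,0 taken -> place at 1.
495 hashes to 2; slot 2 is free -> place at 2.
103 hashes to 1; 1,2 taken -> place at 3.
Table: [694, 830, 495, 103, _, _, _, _, _, _, _, _, _, _, 269, 966, 441]
Lookup 830: h=14, probe 14,15,16,0,1 → found at 1.

5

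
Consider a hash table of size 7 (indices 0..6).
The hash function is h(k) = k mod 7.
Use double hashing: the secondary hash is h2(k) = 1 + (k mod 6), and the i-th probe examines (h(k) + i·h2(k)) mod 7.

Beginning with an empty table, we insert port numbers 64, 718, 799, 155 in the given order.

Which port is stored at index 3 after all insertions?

Insert 64: h=1, slot 1 empty -> index 1.
Insert 718: h=4, slot 4 empty -> index 4.
Insert 799: h=1, h2=2, slot 1 occupied -> index 3.
Insert 155: h=1, h2=6, slot 1 occupied -> index 0.
Table: [155, 64, ∅, 799, 718, ∅, ∅]

799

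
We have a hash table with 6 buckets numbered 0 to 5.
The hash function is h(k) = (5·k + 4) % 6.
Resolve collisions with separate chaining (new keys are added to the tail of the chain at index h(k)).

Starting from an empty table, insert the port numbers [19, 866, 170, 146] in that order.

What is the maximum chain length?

Insert 19: h=3, bucket 3 empty -> new chain.
Insert 866: h=2, bucket 2 empty -> new chain.
Insert 170: h=2, bucket 2 nonempty -> append to chain.
Insert 146: h=2, bucket 2 nonempty -> append to chain.
Final buckets:
0: —
1: —
2: 866 -> 170 -> 146
3: 19
4: —
5: —

3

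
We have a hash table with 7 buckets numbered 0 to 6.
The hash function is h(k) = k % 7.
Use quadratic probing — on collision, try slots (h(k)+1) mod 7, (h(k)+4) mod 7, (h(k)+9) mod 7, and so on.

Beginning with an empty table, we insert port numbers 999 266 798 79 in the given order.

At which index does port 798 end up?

999 hashes to 5; slot 5 is free → place at 5.
266 hashes to 0; slot 0 is free → place at 0.
798 hashes to 0; 0 taken → place at 1.
79 hashes to 2; slot 2 is free → place at 2.
Table: [266, 798, 79, -, -, 999, -]

1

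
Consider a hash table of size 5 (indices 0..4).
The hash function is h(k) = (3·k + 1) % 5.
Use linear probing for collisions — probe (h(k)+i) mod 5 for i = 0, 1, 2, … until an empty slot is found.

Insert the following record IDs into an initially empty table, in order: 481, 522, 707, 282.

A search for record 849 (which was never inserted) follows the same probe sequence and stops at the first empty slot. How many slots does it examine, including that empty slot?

4

Insert 481: h=4, slot 4 empty -> index 4.
Insert 522: h=2, slot 2 empty -> index 2.
Insert 707: h=2, slot 2 occupied -> index 3.
Insert 282: h=2, slots 2,3,4 occupied -> index 0.
Table: [282, ., 522, 707, 481]
Lookup 849: h=3, probe 3,4,0,1 → slot 1 empty, not found.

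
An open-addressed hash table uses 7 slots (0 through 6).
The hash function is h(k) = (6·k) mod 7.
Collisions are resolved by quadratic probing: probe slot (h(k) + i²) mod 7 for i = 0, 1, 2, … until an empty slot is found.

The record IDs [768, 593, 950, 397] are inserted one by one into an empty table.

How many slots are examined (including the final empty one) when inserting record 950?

768: h=2 -> slot 2
593: h=2, probe 2,3 -> slot 3
950: h=2, probe 2,3,6 -> slot 6
397: h=2, probe 2,3,6,4 -> slot 4
Table: [-, -, 768, 593, 397, -, 950]

3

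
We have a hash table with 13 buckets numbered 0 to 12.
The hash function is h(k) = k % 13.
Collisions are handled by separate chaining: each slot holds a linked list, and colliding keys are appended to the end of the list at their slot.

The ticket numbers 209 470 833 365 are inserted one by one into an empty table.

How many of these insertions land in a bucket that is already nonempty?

2

Insert 209: h=1, bucket 1 empty -> new chain.
Insert 470: h=2, bucket 2 empty -> new chain.
Insert 833: h=1, bucket 1 nonempty -> append to chain.
Insert 365: h=1, bucket 1 nonempty -> append to chain.
Final buckets:
0: —
1: 209 -> 833 -> 365
2: 470
3: —
4: —
5: —
6: —
7: —
8: —
9: —
10: —
11: —
12: —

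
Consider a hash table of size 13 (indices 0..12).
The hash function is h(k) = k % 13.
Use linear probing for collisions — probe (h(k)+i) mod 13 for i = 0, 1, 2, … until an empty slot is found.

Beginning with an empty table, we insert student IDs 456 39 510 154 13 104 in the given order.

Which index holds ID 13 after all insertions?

2

Insert 456: h=1, slot 1 empty => index 1.
Insert 39: h=0, slot 0 empty => index 0.
Insert 510: h=3, slot 3 empty => index 3.
Insert 154: h=11, slot 11 empty => index 11.
Insert 13: h=0, slots 0,1 occupied => index 2.
Insert 104: h=0, slots 0,1,2,3 occupied => index 4.
Table: [39, 456, 13, 510, 104, -, -, -, -, -, -, 154, -]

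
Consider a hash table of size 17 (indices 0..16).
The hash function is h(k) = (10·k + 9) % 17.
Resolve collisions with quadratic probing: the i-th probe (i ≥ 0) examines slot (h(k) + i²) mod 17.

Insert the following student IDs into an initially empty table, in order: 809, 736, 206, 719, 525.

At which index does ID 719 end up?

9

809: h=7 => slot 7
736: h=8 => slot 8
206: h=12 => slot 12
719: h=8, probe 8,9 => slot 9
525: h=6 => slot 6
Table: [—, —, —, —, —, —, 525, 809, 736, 719, —, —, 206, —, —, —, —]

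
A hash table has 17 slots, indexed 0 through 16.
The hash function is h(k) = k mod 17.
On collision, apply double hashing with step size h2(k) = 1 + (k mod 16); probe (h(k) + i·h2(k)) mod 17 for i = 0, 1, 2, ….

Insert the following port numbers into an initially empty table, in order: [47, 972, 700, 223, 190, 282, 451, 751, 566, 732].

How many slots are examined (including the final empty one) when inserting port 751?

47: h=13 -> slot 13
972: h=3 -> slot 3
700: h=3, h2=13, probe 3,16 -> slot 16
223: h=2 -> slot 2
190: h=3, h2=15, probe 3,1 -> slot 1
282: h=10 -> slot 10
451: h=9 -> slot 9
751: h=3, h2=16, probe 3,2,1,0 -> slot 0
566: h=5 -> slot 5
732: h=1, h2=13, probe 1,14 -> slot 14
Table: [751, 190, 223, 972, ∅, 566, ∅, ∅, ∅, 451, 282, ∅, ∅, 47, 732, ∅, 700]

4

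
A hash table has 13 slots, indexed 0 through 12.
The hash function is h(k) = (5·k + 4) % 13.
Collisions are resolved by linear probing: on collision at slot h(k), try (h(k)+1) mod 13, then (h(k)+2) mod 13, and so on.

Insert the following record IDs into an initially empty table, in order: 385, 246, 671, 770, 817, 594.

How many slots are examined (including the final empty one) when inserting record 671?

Insert 385: h=5, slot 5 empty -> index 5.
Insert 246: h=12, slot 12 empty -> index 12.
Insert 671: h=5, slot 5 occupied -> index 6.
Insert 770: h=6, slot 6 occupied -> index 7.
Insert 817: h=7, slot 7 occupied -> index 8.
Insert 594: h=10, slot 10 empty -> index 10.
Table: [∅, ∅, ∅, ∅, ∅, 385, 671, 770, 817, ∅, 594, ∅, 246]

2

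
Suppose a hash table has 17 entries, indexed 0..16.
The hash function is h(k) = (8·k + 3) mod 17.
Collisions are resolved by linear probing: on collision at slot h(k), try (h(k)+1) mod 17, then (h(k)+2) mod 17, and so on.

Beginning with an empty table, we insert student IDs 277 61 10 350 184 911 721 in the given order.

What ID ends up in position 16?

10

277: h=9 → slot 9
61: h=15 → slot 15
10: h=15, probe 15,16 → slot 16
350: h=15, probe 15,16,0 → slot 0
184: h=13 → slot 13
911: h=15, probe 15,16,0,1 → slot 1
721: h=8 → slot 8
Table: [350, 911, ∅, ∅, ∅, ∅, ∅, ∅, 721, 277, ∅, ∅, ∅, 184, ∅, 61, 10]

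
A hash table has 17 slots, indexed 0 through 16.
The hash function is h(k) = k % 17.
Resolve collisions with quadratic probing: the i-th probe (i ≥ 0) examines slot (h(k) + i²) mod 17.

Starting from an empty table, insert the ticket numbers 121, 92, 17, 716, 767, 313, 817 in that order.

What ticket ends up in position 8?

313

121 hashes to 2; slot 2 is free => place at 2.
92 hashes to 7; slot 7 is free => place at 7.
17 hashes to 0; slot 0 is free => place at 0.
716 hashes to 2; 2 taken => place at 3.
767 hashes to 2; 2,3 taken => place at 6.
313 hashes to 7; 7 taken => place at 8.
817 hashes to 1; slot 1 is free => place at 1.
Table: [17, 817, 121, 716, -, -, 767, 92, 313, -, -, -, -, -, -, -, -]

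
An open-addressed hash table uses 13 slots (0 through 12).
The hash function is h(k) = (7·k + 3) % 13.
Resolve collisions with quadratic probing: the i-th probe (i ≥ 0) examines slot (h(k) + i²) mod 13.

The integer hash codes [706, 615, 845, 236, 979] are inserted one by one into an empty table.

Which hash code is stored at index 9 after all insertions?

979

Insert 706: h=5, slot 5 empty => index 5.
Insert 615: h=5, slot 5 occupied => index 6.
Insert 845: h=3, slot 3 empty => index 3.
Insert 236: h=4, slot 4 empty => index 4.
Insert 979: h=5, slots 5,6 occupied => index 9.
Table: [—, —, —, 845, 236, 706, 615, —, —, 979, —, —, —]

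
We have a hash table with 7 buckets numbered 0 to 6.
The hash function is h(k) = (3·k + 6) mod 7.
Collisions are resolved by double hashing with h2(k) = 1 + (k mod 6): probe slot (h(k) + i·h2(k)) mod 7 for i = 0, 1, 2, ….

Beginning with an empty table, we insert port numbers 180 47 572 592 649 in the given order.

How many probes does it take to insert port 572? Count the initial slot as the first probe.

2

180 hashes to 0; slot 0 is free -> place at 0.
47 hashes to 0, h2=6; 0 taken -> place at 6.
572 hashes to 0, h2=3; 0 taken -> place at 3.
592 hashes to 4; slot 4 is free -> place at 4.
649 hashes to 0, h2=2; 0 taken -> place at 2.
Table: [180, ., 649, 572, 592, ., 47]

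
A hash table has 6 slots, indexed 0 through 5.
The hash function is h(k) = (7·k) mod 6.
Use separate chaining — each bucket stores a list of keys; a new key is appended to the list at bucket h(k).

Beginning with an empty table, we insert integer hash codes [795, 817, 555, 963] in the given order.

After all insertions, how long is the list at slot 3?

3

Insert 795: h=3, bucket 3 empty -> new chain.
Insert 817: h=1, bucket 1 empty -> new chain.
Insert 555: h=3, bucket 3 nonempty -> append to chain.
Insert 963: h=3, bucket 3 nonempty -> append to chain.
Final buckets:
0: -
1: 817
2: -
3: 795 -> 555 -> 963
4: -
5: -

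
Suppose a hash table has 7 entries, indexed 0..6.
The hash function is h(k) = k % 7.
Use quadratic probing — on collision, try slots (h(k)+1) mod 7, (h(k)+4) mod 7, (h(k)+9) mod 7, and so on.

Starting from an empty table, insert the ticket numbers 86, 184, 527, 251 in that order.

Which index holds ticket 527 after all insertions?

86: h=2 -> slot 2
184: h=2, probe 2,3 -> slot 3
527: h=2, probe 2,3,6 -> slot 6
251: h=6, probe 6,0 -> slot 0
Table: [251, -, 86, 184, -, -, 527]

6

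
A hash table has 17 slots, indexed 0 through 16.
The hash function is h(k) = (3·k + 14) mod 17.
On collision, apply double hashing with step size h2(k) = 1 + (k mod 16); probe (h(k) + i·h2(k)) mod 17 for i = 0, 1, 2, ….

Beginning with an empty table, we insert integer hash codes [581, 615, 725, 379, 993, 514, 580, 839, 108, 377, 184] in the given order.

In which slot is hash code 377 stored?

581: h=6 -> slot 6
615: h=6, h2=8, probe 6,14 -> slot 14
725: h=13 -> slot 13
379: h=12 -> slot 12
993: h=1 -> slot 1
514: h=9 -> slot 9
580: h=3 -> slot 3
839: h=15 -> slot 15
108: h=15, h2=13, probe 15,11 -> slot 11
377: h=6, h2=10, probe 6,16 -> slot 16
184: h=5 -> slot 5
Table: [—, 993, —, 580, —, 184, 581, —, —, 514, —, 108, 379, 725, 615, 839, 377]

16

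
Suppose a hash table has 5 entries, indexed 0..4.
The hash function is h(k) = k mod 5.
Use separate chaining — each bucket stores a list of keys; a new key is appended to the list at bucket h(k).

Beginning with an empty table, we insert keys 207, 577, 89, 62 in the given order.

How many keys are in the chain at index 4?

1

Insert 207: h=2, bucket 2 empty -> new chain.
Insert 577: h=2, bucket 2 nonempty -> append to chain.
Insert 89: h=4, bucket 4 empty -> new chain.
Insert 62: h=2, bucket 2 nonempty -> append to chain.
Final buckets:
0: .
1: .
2: 207 -> 577 -> 62
3: .
4: 89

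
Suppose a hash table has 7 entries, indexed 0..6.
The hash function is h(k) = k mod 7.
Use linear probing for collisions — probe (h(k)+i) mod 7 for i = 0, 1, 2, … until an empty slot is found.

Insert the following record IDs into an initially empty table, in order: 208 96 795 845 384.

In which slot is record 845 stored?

0

Insert 208: h=5, slot 5 empty -> index 5.
Insert 96: h=5, slot 5 occupied -> index 6.
Insert 795: h=4, slot 4 empty -> index 4.
Insert 845: h=5, slots 5,6 occupied -> index 0.
Insert 384: h=6, slots 6,0 occupied -> index 1.
Table: [845, 384, -, -, 795, 208, 96]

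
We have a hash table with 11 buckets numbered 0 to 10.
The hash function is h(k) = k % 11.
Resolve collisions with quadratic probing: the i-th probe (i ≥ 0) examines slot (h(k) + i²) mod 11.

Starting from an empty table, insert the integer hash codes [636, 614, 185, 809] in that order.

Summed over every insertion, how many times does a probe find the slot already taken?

Insert 636: h=9, slot 9 empty → index 9.
Insert 614: h=9, slot 9 occupied → index 10.
Insert 185: h=9, slots 9,10 occupied → index 2.
Insert 809: h=6, slot 6 empty → index 6.
Table: [∅, ∅, 185, ∅, ∅, ∅, 809, ∅, ∅, 636, 614]

3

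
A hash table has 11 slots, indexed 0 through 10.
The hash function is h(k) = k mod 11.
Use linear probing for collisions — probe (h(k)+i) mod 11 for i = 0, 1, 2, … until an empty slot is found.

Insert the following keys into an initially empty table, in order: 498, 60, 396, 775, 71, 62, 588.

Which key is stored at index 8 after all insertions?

Insert 498: h=3, slot 3 empty → index 3.
Insert 60: h=5, slot 5 empty → index 5.
Insert 396: h=0, slot 0 empty → index 0.
Insert 775: h=5, slot 5 occupied → index 6.
Insert 71: h=5, slots 5,6 occupied → index 7.
Insert 62: h=7, slot 7 occupied → index 8.
Insert 588: h=5, slots 5,6,7,8 occupied → index 9.
Table: [396, ., ., 498, ., 60, 775, 71, 62, 588, .]

62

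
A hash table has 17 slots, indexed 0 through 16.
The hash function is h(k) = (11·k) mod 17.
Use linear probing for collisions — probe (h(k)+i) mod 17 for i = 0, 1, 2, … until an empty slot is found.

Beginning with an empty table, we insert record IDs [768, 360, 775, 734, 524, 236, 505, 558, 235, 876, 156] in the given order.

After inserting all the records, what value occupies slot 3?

558

768: h=16 → slot 16
360: h=16, probe 16,0 → slot 0
775: h=8 → slot 8
734: h=16, probe 16,0,1 → slot 1
524: h=1, probe 1,2 → slot 2
236: h=12 → slot 12
505: h=13 → slot 13
558: h=1, probe 1,2,3 → slot 3
235: h=1, probe 1,2,3,4 → slot 4
876: h=14 → slot 14
156: h=16, probe 16,0,1,2,3,4,5 → slot 5
Table: [360, 734, 524, 558, 235, 156, _, _, 775, _, _, _, 236, 505, 876, _, 768]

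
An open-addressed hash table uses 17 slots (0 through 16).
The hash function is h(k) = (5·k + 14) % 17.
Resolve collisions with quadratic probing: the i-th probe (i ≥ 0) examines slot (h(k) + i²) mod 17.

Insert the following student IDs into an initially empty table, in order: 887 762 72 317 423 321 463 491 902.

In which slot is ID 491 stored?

887: h=12 → slot 12
762: h=16 → slot 16
72: h=0 → slot 0
317: h=1 → slot 1
423: h=4 → slot 4
321: h=4, probe 4,5 → slot 5
463: h=0, probe 0,1,4,9 → slot 9
491: h=4, probe 4,5,8 → slot 8
902: h=2 → slot 2
Table: [72, 317, 902, _, 423, 321, _, _, 491, 463, _, _, 887, _, _, _, 762]

8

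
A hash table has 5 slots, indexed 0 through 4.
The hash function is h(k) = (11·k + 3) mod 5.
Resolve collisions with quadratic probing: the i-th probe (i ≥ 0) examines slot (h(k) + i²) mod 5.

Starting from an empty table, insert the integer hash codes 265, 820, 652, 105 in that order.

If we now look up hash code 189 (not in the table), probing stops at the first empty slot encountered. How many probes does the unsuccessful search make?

265: h=3 => slot 3
820: h=3, probe 3,4 => slot 4
652: h=0 => slot 0
105: h=3, probe 3,4,2 => slot 2
Table: [652, _, 105, 265, 820]
Lookup 189: h=2, probe 2,3,1 → slot 1 empty, not found.

3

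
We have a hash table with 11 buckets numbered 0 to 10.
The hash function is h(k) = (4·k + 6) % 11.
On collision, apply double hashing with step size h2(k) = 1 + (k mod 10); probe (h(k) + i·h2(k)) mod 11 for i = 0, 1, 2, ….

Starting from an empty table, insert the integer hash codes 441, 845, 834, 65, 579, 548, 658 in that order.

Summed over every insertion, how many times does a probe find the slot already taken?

4

441: h=10 -> slot 10
845: h=9 -> slot 9
834: h=9, h2=5, probe 9,3 -> slot 3
65: h=2 -> slot 2
579: h=1 -> slot 1
548: h=9, h2=9, probe 9,7 -> slot 7
658: h=9, h2=9, probe 9,7,5 -> slot 5
Table: [_, 579, 65, 834, _, 658, _, 548, _, 845, 441]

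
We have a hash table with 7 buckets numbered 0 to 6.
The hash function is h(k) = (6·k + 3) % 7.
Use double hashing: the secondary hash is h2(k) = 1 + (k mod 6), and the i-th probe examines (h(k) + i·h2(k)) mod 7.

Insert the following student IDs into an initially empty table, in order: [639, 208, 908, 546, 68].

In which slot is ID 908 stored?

4

Insert 639: h=1, slot 1 empty -> index 1.
Insert 208: h=5, slot 5 empty -> index 5.
Insert 908: h=5, h2=3, slots 5,1 occupied -> index 4.
Insert 546: h=3, slot 3 empty -> index 3.
Insert 68: h=5, h2=3, slots 5,1,4 occupied -> index 0.
Table: [68, 639, -, 546, 908, 208, -]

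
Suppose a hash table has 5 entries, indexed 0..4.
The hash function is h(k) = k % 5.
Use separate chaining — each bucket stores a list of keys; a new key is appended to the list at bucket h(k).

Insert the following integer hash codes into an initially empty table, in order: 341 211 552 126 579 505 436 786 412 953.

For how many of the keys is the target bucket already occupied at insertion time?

5

341 -> bucket 1
211 -> bucket 1 (collision)
552 -> bucket 2
126 -> bucket 1 (collision)
579 -> bucket 4
505 -> bucket 0
436 -> bucket 1 (collision)
786 -> bucket 1 (collision)
412 -> bucket 2 (collision)
953 -> bucket 3
Final buckets:
0: 505
1: 341 -> 211 -> 126 -> 436 -> 786
2: 552 -> 412
3: 953
4: 579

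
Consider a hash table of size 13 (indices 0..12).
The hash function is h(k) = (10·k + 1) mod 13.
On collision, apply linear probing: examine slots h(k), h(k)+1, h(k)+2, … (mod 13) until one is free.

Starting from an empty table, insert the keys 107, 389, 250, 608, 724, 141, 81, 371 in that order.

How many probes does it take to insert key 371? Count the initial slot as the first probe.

Insert 107: h=5, slot 5 empty => index 5.
Insert 389: h=4, slot 4 empty => index 4.
Insert 250: h=5, slot 5 occupied => index 6.
Insert 608: h=10, slot 10 empty => index 10.
Insert 724: h=0, slot 0 empty => index 0.
Insert 141: h=7, slot 7 empty => index 7.
Insert 81: h=5, slots 5,6,7 occupied => index 8.
Insert 371: h=6, slots 6,7,8 occupied => index 9.
Table: [724, —, —, —, 389, 107, 250, 141, 81, 371, 608, —, —]

4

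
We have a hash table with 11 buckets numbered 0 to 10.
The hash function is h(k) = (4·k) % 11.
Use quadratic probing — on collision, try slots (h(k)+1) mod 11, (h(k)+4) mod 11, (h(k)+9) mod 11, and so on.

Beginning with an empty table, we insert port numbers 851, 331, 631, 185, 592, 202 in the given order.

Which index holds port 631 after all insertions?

Insert 851: h=5, slot 5 empty -> index 5.
Insert 331: h=4, slot 4 empty -> index 4.
Insert 631: h=5, slot 5 occupied -> index 6.
Insert 185: h=3, slot 3 empty -> index 3.
Insert 592: h=3, slots 3,4 occupied -> index 7.
Insert 202: h=5, slots 5,6 occupied -> index 9.
Table: [-, -, -, 185, 331, 851, 631, 592, -, 202, -]

6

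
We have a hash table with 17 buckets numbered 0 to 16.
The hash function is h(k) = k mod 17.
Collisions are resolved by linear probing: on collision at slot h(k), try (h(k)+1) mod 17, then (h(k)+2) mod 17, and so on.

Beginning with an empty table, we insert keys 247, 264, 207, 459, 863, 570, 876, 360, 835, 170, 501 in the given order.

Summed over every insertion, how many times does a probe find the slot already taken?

8

247: h=9 => slot 9
264: h=9, probe 9,10 => slot 10
207: h=3 => slot 3
459: h=0 => slot 0
863: h=13 => slot 13
570: h=9, probe 9,10,11 => slot 11
876: h=9, probe 9,10,11,12 => slot 12
360: h=3, probe 3,4 => slot 4
835: h=2 => slot 2
170: h=0, probe 0,1 => slot 1
501: h=8 => slot 8
Table: [459, 170, 835, 207, 360, -, -, -, 501, 247, 264, 570, 876, 863, -, -, -]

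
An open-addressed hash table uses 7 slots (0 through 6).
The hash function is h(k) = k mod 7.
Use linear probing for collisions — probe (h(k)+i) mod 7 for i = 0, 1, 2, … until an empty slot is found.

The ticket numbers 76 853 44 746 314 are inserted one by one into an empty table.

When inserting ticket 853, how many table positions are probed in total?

76: h=6 => slot 6
853: h=6, probe 6,0 => slot 0
44: h=2 => slot 2
746: h=4 => slot 4
314: h=6, probe 6,0,1 => slot 1
Table: [853, 314, 44, ∅, 746, ∅, 76]

2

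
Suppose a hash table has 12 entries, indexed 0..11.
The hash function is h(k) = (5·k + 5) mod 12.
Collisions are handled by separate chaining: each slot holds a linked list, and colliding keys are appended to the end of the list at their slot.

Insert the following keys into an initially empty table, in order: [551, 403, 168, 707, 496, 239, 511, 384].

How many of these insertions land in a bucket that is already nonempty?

551 -> bucket 0
403 -> bucket 4
168 -> bucket 5
707 -> bucket 0 (collision)
496 -> bucket 1
239 -> bucket 0 (collision)
511 -> bucket 4 (collision)
384 -> bucket 5 (collision)
Final buckets:
0: 551 -> 707 -> 239
1: 496
2: _
3: _
4: 403 -> 511
5: 168 -> 384
6: _
7: _
8: _
9: _
10: _
11: _

4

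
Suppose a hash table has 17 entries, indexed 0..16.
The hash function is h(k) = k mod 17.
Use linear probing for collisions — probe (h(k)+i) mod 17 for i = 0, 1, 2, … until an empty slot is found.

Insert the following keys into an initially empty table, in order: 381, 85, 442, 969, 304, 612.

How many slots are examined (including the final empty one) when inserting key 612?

381: h=7 → slot 7
85: h=0 → slot 0
442: h=0, probe 0,1 → slot 1
969: h=0, probe 0,1,2 → slot 2
304: h=15 → slot 15
612: h=0, probe 0,1,2,3 → slot 3
Table: [85, 442, 969, 612, —, —, —, 381, —, —, —, —, —, —, —, 304, —]

4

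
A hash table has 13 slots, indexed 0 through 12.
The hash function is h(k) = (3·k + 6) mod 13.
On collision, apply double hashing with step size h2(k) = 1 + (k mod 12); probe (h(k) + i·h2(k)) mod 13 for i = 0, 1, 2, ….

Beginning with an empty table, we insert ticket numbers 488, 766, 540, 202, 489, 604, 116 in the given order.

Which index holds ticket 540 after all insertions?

488: h=1 => slot 1
766: h=3 => slot 3
540: h=1, h2=1, probe 1,2 => slot 2
202: h=1, h2=11, probe 1,12 => slot 12
489: h=4 => slot 4
604: h=11 => slot 11
116: h=3, h2=9, probe 3,12,8 => slot 8
Table: [., 488, 540, 766, 489, ., ., ., 116, ., ., 604, 202]

2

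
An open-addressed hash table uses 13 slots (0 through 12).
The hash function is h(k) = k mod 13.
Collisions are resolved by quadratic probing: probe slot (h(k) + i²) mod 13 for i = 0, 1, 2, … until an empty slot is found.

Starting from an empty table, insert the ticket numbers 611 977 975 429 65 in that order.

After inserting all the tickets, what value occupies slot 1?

975

Insert 611: h=0, slot 0 empty → index 0.
Insert 977: h=2, slot 2 empty → index 2.
Insert 975: h=0, slot 0 occupied → index 1.
Insert 429: h=0, slots 0,1 occupied → index 4.
Insert 65: h=0, slots 0,1,4 occupied → index 9.
Table: [611, 975, 977, ., 429, ., ., ., ., 65, ., ., .]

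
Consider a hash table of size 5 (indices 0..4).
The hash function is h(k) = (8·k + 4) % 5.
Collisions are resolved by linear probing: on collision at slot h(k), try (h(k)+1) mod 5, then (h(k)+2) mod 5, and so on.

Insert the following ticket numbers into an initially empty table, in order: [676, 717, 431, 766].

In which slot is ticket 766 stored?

Insert 676: h=2, slot 2 empty => index 2.
Insert 717: h=0, slot 0 empty => index 0.
Insert 431: h=2, slot 2 occupied => index 3.
Insert 766: h=2, slots 2,3 occupied => index 4.
Table: [717, —, 676, 431, 766]

4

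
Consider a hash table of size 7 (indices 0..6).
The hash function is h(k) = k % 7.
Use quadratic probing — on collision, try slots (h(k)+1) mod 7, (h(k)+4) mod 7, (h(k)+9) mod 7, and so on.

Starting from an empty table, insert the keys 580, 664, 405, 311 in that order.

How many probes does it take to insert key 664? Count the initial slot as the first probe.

580 hashes to 6; slot 6 is free -> place at 6.
664 hashes to 6; 6 taken -> place at 0.
405 hashes to 6; 6,0 taken -> place at 3.
311 hashes to 3; 3 taken -> place at 4.
Table: [664, _, _, 405, 311, _, 580]

2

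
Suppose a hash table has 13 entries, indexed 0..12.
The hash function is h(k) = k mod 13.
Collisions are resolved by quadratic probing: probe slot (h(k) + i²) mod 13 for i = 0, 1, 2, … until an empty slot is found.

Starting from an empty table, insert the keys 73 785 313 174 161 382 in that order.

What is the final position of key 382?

73 hashes to 8; slot 8 is free -> place at 8.
785 hashes to 5; slot 5 is free -> place at 5.
313 hashes to 1; slot 1 is free -> place at 1.
174 hashes to 5; 5 taken -> place at 6.
161 hashes to 5; 5,6 taken -> place at 9.
382 hashes to 5; 5,6,9,1,8 taken -> place at 4.
Table: [_, 313, _, _, 382, 785, 174, _, 73, 161, _, _, _]

4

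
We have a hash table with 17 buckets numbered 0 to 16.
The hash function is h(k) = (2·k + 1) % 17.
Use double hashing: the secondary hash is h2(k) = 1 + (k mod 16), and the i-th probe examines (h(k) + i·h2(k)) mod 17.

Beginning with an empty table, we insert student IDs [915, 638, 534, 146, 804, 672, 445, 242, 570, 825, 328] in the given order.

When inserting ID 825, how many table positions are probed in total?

Insert 915: h=12, slot 12 empty => index 12.
Insert 638: h=2, slot 2 empty => index 2.
Insert 534: h=15, slot 15 empty => index 15.
Insert 146: h=4, slot 4 empty => index 4.
Insert 804: h=11, slot 11 empty => index 11.
Insert 672: h=2, h2=1, slot 2 occupied => index 3.
Insert 445: h=7, slot 7 empty => index 7.
Insert 242: h=9, slot 9 empty => index 9.
Insert 570: h=2, h2=11, slot 2 occupied => index 13.
Insert 825: h=2, h2=10, slots 2,12 occupied => index 5.
Insert 328: h=11, h2=9, slots 11,3,12,4,13,5 occupied => index 14.
Table: [., ., 638, 672, 146, 825, ., 445, ., 242, ., 804, 915, 570, 328, 534, .]

3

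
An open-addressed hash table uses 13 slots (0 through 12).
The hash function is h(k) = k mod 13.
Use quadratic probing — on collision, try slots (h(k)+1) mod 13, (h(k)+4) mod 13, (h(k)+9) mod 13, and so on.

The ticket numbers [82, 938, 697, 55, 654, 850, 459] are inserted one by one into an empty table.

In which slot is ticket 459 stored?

82 hashes to 4; slot 4 is free → place at 4.
938 hashes to 2; slot 2 is free → place at 2.
697 hashes to 8; slot 8 is free → place at 8.
55 hashes to 3; slot 3 is free → place at 3.
654 hashes to 4; 4 taken → place at 5.
850 hashes to 5; 5 taken → place at 6.
459 hashes to 4; 4,5,8 taken → place at 0.
Table: [459, —, 938, 55, 82, 654, 850, —, 697, —, —, —, —]

0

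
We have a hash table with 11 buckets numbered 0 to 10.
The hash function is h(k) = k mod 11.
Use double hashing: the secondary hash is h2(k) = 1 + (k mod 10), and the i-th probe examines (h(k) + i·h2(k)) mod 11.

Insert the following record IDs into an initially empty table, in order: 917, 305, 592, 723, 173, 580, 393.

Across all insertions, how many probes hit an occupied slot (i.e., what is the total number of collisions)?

9

917: h=4 -> slot 4
305: h=8 -> slot 8
592: h=9 -> slot 9
723: h=8, h2=4, probe 8,1 -> slot 1
173: h=8, h2=4, probe 8,1,5 -> slot 5
580: h=8, h2=1, probe 8,9,10 -> slot 10
393: h=8, h2=4, probe 8,1,5,9,2 -> slot 2
Table: [., 723, 393, ., 917, 173, ., ., 305, 592, 580]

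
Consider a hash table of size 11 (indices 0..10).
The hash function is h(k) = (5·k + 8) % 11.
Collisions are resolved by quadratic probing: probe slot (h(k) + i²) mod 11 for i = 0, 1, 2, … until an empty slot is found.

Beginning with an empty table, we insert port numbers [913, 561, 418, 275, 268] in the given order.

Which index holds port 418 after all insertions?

913 hashes to 8; slot 8 is free => place at 8.
561 hashes to 8; 8 taken => place at 9.
418 hashes to 8; 8,9 taken => place at 1.
275 hashes to 8; 8,9,1 taken => place at 6.
268 hashes to 6; 6 taken => place at 7.
Table: [_, 418, _, _, _, _, 275, 268, 913, 561, _]

1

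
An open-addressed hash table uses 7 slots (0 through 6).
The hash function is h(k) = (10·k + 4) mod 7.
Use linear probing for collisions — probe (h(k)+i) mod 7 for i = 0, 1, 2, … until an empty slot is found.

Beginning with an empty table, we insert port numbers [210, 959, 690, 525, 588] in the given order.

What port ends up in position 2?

210: h=4 => slot 4
959: h=4, probe 4,5 => slot 5
690: h=2 => slot 2
525: h=4, probe 4,5,6 => slot 6
588: h=4, probe 4,5,6,0 => slot 0
Table: [588, _, 690, _, 210, 959, 525]

690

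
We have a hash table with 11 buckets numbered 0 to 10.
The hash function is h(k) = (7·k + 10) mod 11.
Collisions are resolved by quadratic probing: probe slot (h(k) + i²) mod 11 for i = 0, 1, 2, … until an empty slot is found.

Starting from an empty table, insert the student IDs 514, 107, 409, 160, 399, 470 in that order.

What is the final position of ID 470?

4

514 hashes to 0; slot 0 is free -> place at 0.
107 hashes to 0; 0 taken -> place at 1.
409 hashes to 2; slot 2 is free -> place at 2.
160 hashes to 8; slot 8 is free -> place at 8.
399 hashes to 9; slot 9 is free -> place at 9.
470 hashes to 0; 0,1 taken -> place at 4.
Table: [514, 107, 409, ∅, 470, ∅, ∅, ∅, 160, 399, ∅]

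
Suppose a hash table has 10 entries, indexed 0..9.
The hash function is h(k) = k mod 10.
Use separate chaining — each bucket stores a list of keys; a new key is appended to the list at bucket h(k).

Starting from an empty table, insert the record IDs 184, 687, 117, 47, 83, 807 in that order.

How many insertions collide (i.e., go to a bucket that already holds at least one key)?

3

184 → bucket 4
687 → bucket 7
117 → bucket 7 (collision)
47 → bucket 7 (collision)
83 → bucket 3
807 → bucket 7 (collision)
Final buckets:
0: .
1: .
2: .
3: 83
4: 184
5: .
6: .
7: 687 -> 117 -> 47 -> 807
8: .
9: .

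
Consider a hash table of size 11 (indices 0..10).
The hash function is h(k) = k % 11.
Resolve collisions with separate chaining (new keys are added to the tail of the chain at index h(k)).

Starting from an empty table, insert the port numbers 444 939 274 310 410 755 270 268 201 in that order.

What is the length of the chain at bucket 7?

Insert 444: h=4, bucket 4 empty -> new chain.
Insert 939: h=4, bucket 4 nonempty -> append to chain.
Insert 274: h=10, bucket 10 empty -> new chain.
Insert 310: h=2, bucket 2 empty -> new chain.
Insert 410: h=3, bucket 3 empty -> new chain.
Insert 755: h=7, bucket 7 empty -> new chain.
Insert 270: h=6, bucket 6 empty -> new chain.
Insert 268: h=4, bucket 4 nonempty -> append to chain.
Insert 201: h=3, bucket 3 nonempty -> append to chain.
Final buckets:
0: _
1: _
2: 310
3: 410 -> 201
4: 444 -> 939 -> 268
5: _
6: 270
7: 755
8: _
9: _
10: 274

1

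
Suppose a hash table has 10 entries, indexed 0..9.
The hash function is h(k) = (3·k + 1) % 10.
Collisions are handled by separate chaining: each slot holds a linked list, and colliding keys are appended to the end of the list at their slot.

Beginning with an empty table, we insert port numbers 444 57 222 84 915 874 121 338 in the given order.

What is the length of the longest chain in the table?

444 → bucket 3
57 → bucket 2
222 → bucket 7
84 → bucket 3 (collision)
915 → bucket 6
874 → bucket 3 (collision)
121 → bucket 4
338 → bucket 5
Final buckets:
0: ∅
1: ∅
2: 57
3: 444 -> 84 -> 874
4: 121
5: 338
6: 915
7: 222
8: ∅
9: ∅

3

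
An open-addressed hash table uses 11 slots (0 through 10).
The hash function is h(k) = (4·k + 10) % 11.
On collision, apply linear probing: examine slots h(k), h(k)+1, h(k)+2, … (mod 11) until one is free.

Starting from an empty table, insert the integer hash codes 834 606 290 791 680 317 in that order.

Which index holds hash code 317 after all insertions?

834: h=2 → slot 2
606: h=3 → slot 3
290: h=4 → slot 4
791: h=6 → slot 6
680: h=2, probe 2,3,4,5 → slot 5
317: h=2, probe 2,3,4,5,6,7 → slot 7
Table: [_, _, 834, 606, 290, 680, 791, 317, _, _, _]

7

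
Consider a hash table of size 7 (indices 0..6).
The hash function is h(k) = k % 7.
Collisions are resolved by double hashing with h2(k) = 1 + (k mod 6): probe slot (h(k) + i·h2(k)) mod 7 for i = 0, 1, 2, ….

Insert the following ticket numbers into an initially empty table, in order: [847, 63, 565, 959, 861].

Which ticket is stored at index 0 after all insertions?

847: h=0 → slot 0
63: h=0, h2=4, probe 0,4 → slot 4
565: h=5 → slot 5
959: h=0, h2=6, probe 0,6 → slot 6
861: h=0, h2=4, probe 0,4,1 → slot 1
Table: [847, 861, -, -, 63, 565, 959]

847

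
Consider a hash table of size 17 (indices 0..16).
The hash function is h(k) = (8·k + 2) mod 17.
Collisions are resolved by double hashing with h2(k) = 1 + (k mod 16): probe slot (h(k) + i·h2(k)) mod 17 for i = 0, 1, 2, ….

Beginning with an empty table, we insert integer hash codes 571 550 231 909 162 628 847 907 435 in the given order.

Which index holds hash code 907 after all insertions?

1

Insert 571: h=14, slot 14 empty -> index 14.
Insert 550: h=16, slot 16 empty -> index 16.
Insert 231: h=14, h2=8, slot 14 occupied -> index 5.
Insert 909: h=15, slot 15 empty -> index 15.
Insert 162: h=6, slot 6 empty -> index 6.
Insert 628: h=11, slot 11 empty -> index 11.
Insert 847: h=12, slot 12 empty -> index 12.
Insert 907: h=16, h2=12, slots 16,11,6 occupied -> index 1.
Insert 435: h=14, h2=4, slots 14,1,5 occupied -> index 9.
Table: [-, 907, -, -, -, 231, 162, -, -, 435, -, 628, 847, -, 571, 909, 550]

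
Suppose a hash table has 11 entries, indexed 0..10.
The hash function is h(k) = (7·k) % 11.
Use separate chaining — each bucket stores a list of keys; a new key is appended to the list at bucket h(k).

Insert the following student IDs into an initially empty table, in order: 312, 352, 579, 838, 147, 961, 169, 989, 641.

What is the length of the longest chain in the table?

4

Insert 312: h=6, bucket 6 empty → new chain.
Insert 352: h=0, bucket 0 empty → new chain.
Insert 579: h=5, bucket 5 empty → new chain.
Insert 838: h=3, bucket 3 empty → new chain.
Insert 147: h=6, bucket 6 nonempty → append to chain.
Insert 961: h=6, bucket 6 nonempty → append to chain.
Insert 169: h=6, bucket 6 nonempty → append to chain.
Insert 989: h=4, bucket 4 empty → new chain.
Insert 641: h=10, bucket 10 empty → new chain.
Final buckets:
0: 352
1: -
2: -
3: 838
4: 989
5: 579
6: 312 -> 147 -> 961 -> 169
7: -
8: -
9: -
10: 641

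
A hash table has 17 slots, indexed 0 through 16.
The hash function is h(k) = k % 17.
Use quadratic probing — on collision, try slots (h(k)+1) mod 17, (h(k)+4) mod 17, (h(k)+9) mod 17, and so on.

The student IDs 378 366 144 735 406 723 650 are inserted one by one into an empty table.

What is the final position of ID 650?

378 hashes to 4; slot 4 is free → place at 4.
366 hashes to 9; slot 9 is free → place at 9.
144 hashes to 8; slot 8 is free → place at 8.
735 hashes to 4; 4 taken → place at 5.
406 hashes to 15; slot 15 is free → place at 15.
723 hashes to 9; 9 taken → place at 10.
650 hashes to 4; 4,5,8 taken → place at 13.
Table: [-, -, -, -, 378, 735, -, -, 144, 366, 723, -, -, 650, -, 406, -]

13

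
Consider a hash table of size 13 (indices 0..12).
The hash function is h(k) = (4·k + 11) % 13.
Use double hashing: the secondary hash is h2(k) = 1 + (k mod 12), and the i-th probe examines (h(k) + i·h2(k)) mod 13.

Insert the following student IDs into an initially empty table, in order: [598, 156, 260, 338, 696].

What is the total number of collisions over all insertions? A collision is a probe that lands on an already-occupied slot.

598: h=11 → slot 11
156: h=11, h2=1, probe 11,12 → slot 12
260: h=11, h2=9, probe 11,7 → slot 7
338: h=11, h2=3, probe 11,1 → slot 1
696: h=0 → slot 0
Table: [696, 338, -, -, -, -, -, 260, -, -, -, 598, 156]

3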